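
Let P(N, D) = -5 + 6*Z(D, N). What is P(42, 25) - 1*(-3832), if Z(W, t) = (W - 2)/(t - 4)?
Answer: 72782/19 ≈ 3830.6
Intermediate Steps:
Z(W, t) = (-2 + W)/(-4 + t)
P(N, D) = -5 + 6*(-2 + D)/(-4 + N) (P(N, D) = -5 + 6*((-2 + D)/(-4 + N)) = -5 + 6*(-2 + D)/(-4 + N))
P(42, 25) - 1*(-3832) = (8 - 5*42 + 6*25)/(-4 + 42) - 1*(-3832) = (8 - 210 + 150)/38 + 3832 = (1/38)*(-52) + 3832 = -26/19 + 3832 = 72782/19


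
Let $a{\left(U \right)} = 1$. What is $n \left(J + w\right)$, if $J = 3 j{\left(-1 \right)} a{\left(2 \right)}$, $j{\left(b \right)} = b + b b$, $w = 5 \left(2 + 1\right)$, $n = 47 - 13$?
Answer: $510$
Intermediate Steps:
$n = 34$ ($n = 47 - 13 = 34$)
$w = 15$ ($w = 5 \cdot 3 = 15$)
$j{\left(b \right)} = b + b^{2}$
$J = 0$ ($J = 3 \left(- (1 - 1)\right) 1 = 3 \left(\left(-1\right) 0\right) 1 = 3 \cdot 0 \cdot 1 = 0 \cdot 1 = 0$)
$n \left(J + w\right) = 34 \left(0 + 15\right) = 34 \cdot 15 = 510$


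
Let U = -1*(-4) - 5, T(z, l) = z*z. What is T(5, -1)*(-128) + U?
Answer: -3201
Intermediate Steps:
T(z, l) = z**2
U = -1 (U = 4 - 5 = -1)
T(5, -1)*(-128) + U = 5**2*(-128) - 1 = 25*(-128) - 1 = -3200 - 1 = -3201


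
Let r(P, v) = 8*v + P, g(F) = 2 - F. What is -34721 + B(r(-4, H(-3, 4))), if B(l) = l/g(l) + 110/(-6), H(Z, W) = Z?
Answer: -521104/15 ≈ -34740.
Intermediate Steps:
r(P, v) = P + 8*v
B(l) = -55/3 + l/(2 - l) (B(l) = l/(2 - l) + 110/(-6) = l/(2 - l) + 110*(-⅙) = l/(2 - l) - 55/3 = -55/3 + l/(2 - l))
-34721 + B(r(-4, H(-3, 4))) = -34721 + 2*(55 - 29*(-4 + 8*(-3)))/(3*(-2 + (-4 + 8*(-3)))) = -34721 + 2*(55 - 29*(-4 - 24))/(3*(-2 + (-4 - 24))) = -34721 + 2*(55 - 29*(-28))/(3*(-2 - 28)) = -34721 + (⅔)*(55 + 812)/(-30) = -34721 + (⅔)*(-1/30)*867 = -34721 - 289/15 = -521104/15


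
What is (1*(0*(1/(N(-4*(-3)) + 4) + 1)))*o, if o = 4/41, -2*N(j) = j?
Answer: 0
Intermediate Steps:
N(j) = -j/2
o = 4/41 (o = 4*(1/41) = 4/41 ≈ 0.097561)
(1*(0*(1/(N(-4*(-3)) + 4) + 1)))*o = (1*(0*(1/(-(-2)*(-3) + 4) + 1)))*(4/41) = (1*(0*(1/(-1/2*12 + 4) + 1)))*(4/41) = (1*(0*(1/(-6 + 4) + 1)))*(4/41) = (1*(0*(1/(-2) + 1)))*(4/41) = (1*(0*(-1/2 + 1)))*(4/41) = (1*(0*(1/2)))*(4/41) = (1*0)*(4/41) = 0*(4/41) = 0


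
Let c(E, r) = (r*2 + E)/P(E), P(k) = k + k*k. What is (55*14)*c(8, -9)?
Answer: -1925/18 ≈ -106.94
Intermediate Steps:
P(k) = k + k²
c(E, r) = (E + 2*r)/(E*(1 + E)) (c(E, r) = (r*2 + E)/((E*(1 + E))) = (2*r + E)*(1/(E*(1 + E))) = (E + 2*r)*(1/(E*(1 + E))) = (E + 2*r)/(E*(1 + E)))
(55*14)*c(8, -9) = (55*14)*((8 + 2*(-9))/(8*(1 + 8))) = 770*((⅛)*(8 - 18)/9) = 770*((⅛)*(⅑)*(-10)) = 770*(-5/36) = -1925/18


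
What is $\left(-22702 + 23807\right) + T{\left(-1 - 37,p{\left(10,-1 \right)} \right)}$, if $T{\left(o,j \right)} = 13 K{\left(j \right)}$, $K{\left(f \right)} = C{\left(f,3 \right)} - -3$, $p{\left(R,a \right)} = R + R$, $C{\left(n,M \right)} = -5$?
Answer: $1079$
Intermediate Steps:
$p{\left(R,a \right)} = 2 R$
$K{\left(f \right)} = -2$ ($K{\left(f \right)} = -5 - -3 = -5 + 3 = -2$)
$T{\left(o,j \right)} = -26$ ($T{\left(o,j \right)} = 13 \left(-2\right) = -26$)
$\left(-22702 + 23807\right) + T{\left(-1 - 37,p{\left(10,-1 \right)} \right)} = \left(-22702 + 23807\right) - 26 = 1105 - 26 = 1079$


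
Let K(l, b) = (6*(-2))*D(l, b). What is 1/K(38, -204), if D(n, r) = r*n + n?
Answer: 1/92568 ≈ 1.0803e-5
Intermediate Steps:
D(n, r) = n + n*r (D(n, r) = n*r + n = n + n*r)
K(l, b) = -12*l*(1 + b) (K(l, b) = (6*(-2))*(l*(1 + b)) = -12*l*(1 + b))
1/K(38, -204) = 1/(-12*38*(1 - 204)) = 1/(-12*38*(-203)) = 1/92568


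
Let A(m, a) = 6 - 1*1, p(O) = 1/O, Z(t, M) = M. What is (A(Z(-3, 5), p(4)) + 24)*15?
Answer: 435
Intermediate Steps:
A(m, a) = 5 (A(m, a) = 6 - 1 = 5)
(A(Z(-3, 5), p(4)) + 24)*15 = (5 + 24)*15 = 29*15 = 435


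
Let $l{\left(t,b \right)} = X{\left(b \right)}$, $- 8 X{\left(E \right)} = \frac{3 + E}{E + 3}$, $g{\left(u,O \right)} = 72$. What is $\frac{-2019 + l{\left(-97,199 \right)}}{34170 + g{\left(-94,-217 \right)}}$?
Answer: $- \frac{16153}{273936} \approx -0.058966$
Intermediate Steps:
$X{\left(E \right)} = - \frac{1}{8}$ ($X{\left(E \right)} = - \frac{\left(3 + E\right) \frac{1}{E + 3}}{8} = - \frac{\left(3 + E\right) \frac{1}{3 + E}}{8} = \left(- \frac{1}{8}\right) 1 = - \frac{1}{8}$)
$l{\left(t,b \right)} = - \frac{1}{8}$
$\frac{-2019 + l{\left(-97,199 \right)}}{34170 + g{\left(-94,-217 \right)}} = \frac{-2019 - \frac{1}{8}}{34170 + 72} = - \frac{16153}{8 \cdot 34242} = \left(- \frac{16153}{8}\right) \frac{1}{34242} = - \frac{16153}{273936}$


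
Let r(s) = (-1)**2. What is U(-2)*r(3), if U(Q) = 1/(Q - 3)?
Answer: -1/5 ≈ -0.20000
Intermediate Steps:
r(s) = 1
U(Q) = 1/(-3 + Q)
U(-2)*r(3) = 1/(-3 - 2) = 1/(-5) = -1/5*1 = -1/5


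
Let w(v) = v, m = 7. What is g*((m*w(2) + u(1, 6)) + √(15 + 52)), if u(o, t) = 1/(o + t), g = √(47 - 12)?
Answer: √2345 + 99*√35/7 ≈ 132.10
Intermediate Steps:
g = √35 ≈ 5.9161
g*((m*w(2) + u(1, 6)) + √(15 + 52)) = √35*((7*2 + 1/(1 + 6)) + √(15 + 52)) = √35*((14 + 1/7) + √67) = √35*((14 + ⅐) + √67) = √35*(99/7 + √67)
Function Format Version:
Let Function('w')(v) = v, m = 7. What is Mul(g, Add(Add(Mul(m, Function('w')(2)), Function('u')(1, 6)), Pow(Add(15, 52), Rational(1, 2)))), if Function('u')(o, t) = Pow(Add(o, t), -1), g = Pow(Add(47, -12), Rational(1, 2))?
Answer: Add(Pow(2345, Rational(1, 2)), Mul(Rational(99, 7), Pow(35, Rational(1, 2)))) ≈ 132.10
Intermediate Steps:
g = Pow(35, Rational(1, 2)) ≈ 5.9161
Mul(g, Add(Add(Mul(m, Function('w')(2)), Function('u')(1, 6)), Pow(Add(15, 52), Rational(1, 2)))) = Mul(Pow(35, Rational(1, 2)), Add(Add(Mul(7, 2), Pow(Add(1, 6), -1)), Pow(Add(15, 52), Rational(1, 2)))) = Mul(Pow(35, Rational(1, 2)), Add(Add(14, Pow(7, -1)), Pow(67, Rational(1, 2)))) = Mul(Pow(35, Rational(1, 2)), Add(Add(14, Rational(1, 7)), Pow(67, Rational(1, 2)))) = Mul(Pow(35, Rational(1, 2)), Add(Rational(99, 7), Pow(67, Rational(1, 2))))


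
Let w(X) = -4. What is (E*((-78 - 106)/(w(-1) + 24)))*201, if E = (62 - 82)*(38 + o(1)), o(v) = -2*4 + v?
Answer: 1146504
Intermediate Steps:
o(v) = -8 + v
E = -620 (E = (62 - 82)*(38 + (-8 + 1)) = -20*(38 - 7) = -20*31 = -620)
(E*((-78 - 106)/(w(-1) + 24)))*201 = -620*(-78 - 106)/(-4 + 24)*201 = -(-114080)/20*201 = -620*(-46/5)*201 = 5704*201 = 1146504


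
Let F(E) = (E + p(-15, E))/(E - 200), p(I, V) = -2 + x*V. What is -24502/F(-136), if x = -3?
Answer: 1372112/45 ≈ 30491.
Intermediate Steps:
p(I, V) = -2 - 3*V
F(E) = (-2 - 2*E)/(-200 + E) (F(E) = (E + (-2 - 3*E))/(E - 200) = (-2 - 2*E)/(-200 + E))
-24502/F(-136) = -24502*(-200 - 136)/(2*(-1 - 1*(-136))) = -24502*(-168/(-1 + 136)) = -24502/(2*(-1/336)*135) = -24502/(-45/56) = -24502*(-56/45) = 1372112/45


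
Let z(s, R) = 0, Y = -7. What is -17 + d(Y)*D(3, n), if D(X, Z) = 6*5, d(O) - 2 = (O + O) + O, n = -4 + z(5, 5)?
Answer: -587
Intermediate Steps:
n = -4 (n = -4 + 0 = -4)
d(O) = 2 + 3*O (d(O) = 2 + ((O + O) + O) = 2 + (2*O + O) = 2 + 3*O)
D(X, Z) = 30
-17 + d(Y)*D(3, n) = -17 + (2 + 3*(-7))*30 = -17 + (2 - 21)*30 = -17 - 19*30 = -17 - 570 = -587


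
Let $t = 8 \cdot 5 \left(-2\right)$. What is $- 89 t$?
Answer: $7120$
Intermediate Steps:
$t = -80$ ($t = 40 \left(-2\right) = -80$)
$- 89 t = \left(-89\right) \left(-80\right) = 7120$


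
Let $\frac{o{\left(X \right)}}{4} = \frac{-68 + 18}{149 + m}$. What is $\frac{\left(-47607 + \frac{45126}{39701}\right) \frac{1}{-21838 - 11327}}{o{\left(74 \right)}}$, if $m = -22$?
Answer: $- \frac{80010016129}{87778911000} \approx -0.9115$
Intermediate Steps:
$o{\left(X \right)} = - \frac{200}{127}$ ($o{\left(X \right)} = 4 \frac{-68 + 18}{149 - 22} = 4 \left(- \frac{50}{127}\right) = - \frac{200}{127}$)
$\frac{\left(-47607 + \frac{45126}{39701}\right) \frac{1}{-21838 - 11327}}{o{\left(74 \right)}} = \frac{\left(-47607 + \frac{45126}{39701}\right) \frac{1}{-21838 - 11327}}{- \frac{200}{127}} = \frac{-47607 + 45126 \cdot \frac{1}{39701}}{-33165} \left(- \frac{127}{200}\right) = \left(-47607 + \frac{45126}{39701}\right) \left(- \frac{1}{33165}\right) \left(- \frac{127}{200}\right) = \left(- \frac{1890000381}{39701}\right) \left(- \frac{1}{33165}\right) \left(- \frac{127}{200}\right) = \frac{630000127}{438894555} \left(- \frac{127}{200}\right) = - \frac{80010016129}{87778911000}$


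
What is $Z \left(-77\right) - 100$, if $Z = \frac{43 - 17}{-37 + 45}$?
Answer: $- \frac{1401}{4} \approx -350.25$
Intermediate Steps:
$Z = \frac{13}{4}$ ($Z = \frac{26}{8} = 26 \cdot \frac{1}{8} = \frac{13}{4} \approx 3.25$)
$Z \left(-77\right) - 100 = \frac{13}{4} \left(-77\right) - 100 = - \frac{1001}{4} - 100 = - \frac{1401}{4}$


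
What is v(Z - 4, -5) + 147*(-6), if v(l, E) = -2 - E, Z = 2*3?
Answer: -879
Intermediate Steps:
Z = 6
v(Z - 4, -5) + 147*(-6) = (-2 - 1*(-5)) + 147*(-6) = (-2 + 5) - 882 = 3 - 882 = -879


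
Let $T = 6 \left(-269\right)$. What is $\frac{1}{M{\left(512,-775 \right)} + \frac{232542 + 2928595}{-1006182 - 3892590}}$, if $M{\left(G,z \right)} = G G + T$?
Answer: $\frac{4898772}{1276273908023} \approx 3.8383 \cdot 10^{-6}$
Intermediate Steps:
$T = -1614$
$M{\left(G,z \right)} = -1614 + G^{2}$ ($M{\left(G,z \right)} = G G - 1614 = G^{2} - 1614 = -1614 + G^{2}$)
$\frac{1}{M{\left(512,-775 \right)} + \frac{232542 + 2928595}{-1006182 - 3892590}} = \frac{1}{\left(-1614 + 512^{2}\right) + \frac{232542 + 2928595}{-1006182 - 3892590}} = \frac{1}{\left(-1614 + 262144\right) + \frac{3161137}{-4898772}} = \frac{1}{260530 + 3161137 \left(- \frac{1}{4898772}\right)} = \frac{1}{260530 - \frac{3161137}{4898772}} = \frac{1}{\frac{1276273908023}{4898772}} = \frac{4898772}{1276273908023}$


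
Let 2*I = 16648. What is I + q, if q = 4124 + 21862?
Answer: 34310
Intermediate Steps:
I = 8324 (I = (½)*16648 = 8324)
q = 25986
I + q = 8324 + 25986 = 34310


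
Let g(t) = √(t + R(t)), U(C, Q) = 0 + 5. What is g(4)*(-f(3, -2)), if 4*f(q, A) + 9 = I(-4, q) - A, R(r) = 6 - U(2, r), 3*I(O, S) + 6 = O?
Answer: 31*√5/12 ≈ 5.7765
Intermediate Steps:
I(O, S) = -2 + O/3
U(C, Q) = 5
R(r) = 1 (R(r) = 6 - 1*5 = 6 - 5 = 1)
g(t) = √(1 + t) (g(t) = √(t + 1) = √(1 + t))
f(q, A) = -37/12 - A/4 (f(q, A) = -9/4 + ((-2 + (⅓)*(-4)) - A)/4 = -9/4 + ((-2 - 4/3) - A)/4 = -9/4 + (-10/3 - A)/4 = -9/4 + (-⅚ - A/4) = -37/12 - A/4)
g(4)*(-f(3, -2)) = √(1 + 4)*(-(-37/12 - ¼*(-2))) = √5*(-(-37/12 + ½)) = √5*(-1*(-31/12)) = √5*(31/12) = 31*√5/12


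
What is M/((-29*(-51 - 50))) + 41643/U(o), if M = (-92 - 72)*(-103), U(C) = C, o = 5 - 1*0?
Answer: 122056807/14645 ≈ 8334.4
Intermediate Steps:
o = 5 (o = 5 + 0 = 5)
M = 16892 (M = -164*(-103) = 16892)
M/((-29*(-51 - 50))) + 41643/U(o) = 16892/((-29*(-51 - 50))) + 41643/5 = 16892/((-29*(-101))) + 41643*(1/5) = 16892/2929 + 41643/5 = 122056807/14645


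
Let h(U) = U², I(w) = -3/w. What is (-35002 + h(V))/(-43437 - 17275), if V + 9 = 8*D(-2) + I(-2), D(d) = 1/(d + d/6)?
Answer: 6836983/11899552 ≈ 0.57456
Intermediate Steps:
D(d) = 6/(7*d) (D(d) = 1/(d + d*(⅙)) = 1/(d + d/6) = 1/(7*d/6) = 6/(7*d))
V = -153/14 (V = -9 + (8*((6/7)/(-2)) - 3/(-2)) = -9 + (8*((6/7)*(-½)) - 3*(-½)) = -9 + (8*(-3/7) + 3/2) = -9 + (-24/7 + 3/2) = -9 - 27/14 = -153/14 ≈ -10.929)
(-35002 + h(V))/(-43437 - 17275) = (-35002 + (-153/14)²)/(-43437 - 17275) = (-35002 + 23409/196)/(-60712) = -6836983/196*(-1/60712) = 6836983/11899552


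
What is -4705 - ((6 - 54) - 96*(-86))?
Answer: -12913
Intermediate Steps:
-4705 - ((6 - 54) - 96*(-86)) = -4705 - (-48 + 8256) = -4705 - 1*8208 = -4705 - 8208 = -12913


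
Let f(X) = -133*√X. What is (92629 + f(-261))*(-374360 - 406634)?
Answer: -72342693226 + 311616606*I*√29 ≈ -7.2343e+10 + 1.6781e+9*I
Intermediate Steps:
(92629 + f(-261))*(-374360 - 406634) = (92629 - 399*I*√29)*(-374360 - 406634) = (92629 - 399*I*√29)*(-780994) = -72342693226 + 311616606*I*√29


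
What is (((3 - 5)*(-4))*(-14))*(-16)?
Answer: 1792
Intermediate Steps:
(((3 - 5)*(-4))*(-14))*(-16) = (-2*(-4)*(-14))*(-16) = (8*(-14))*(-16) = -112*(-16) = 1792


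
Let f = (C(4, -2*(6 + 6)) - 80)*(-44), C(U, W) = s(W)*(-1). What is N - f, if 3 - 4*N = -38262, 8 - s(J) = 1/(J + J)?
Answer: 17080/3 ≈ 5693.3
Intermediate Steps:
s(J) = 8 - 1/(2*J) (s(J) = 8 - 1/(J + J) = 8 - 1/(2*J))
C(U, W) = -8 + 1/(2*W) (C(U, W) = (8 - 1/(2*W))*(-1) = -8 + 1/(2*W))
N = 38265/4 (N = ¾ - ¼*(-38262) = ¾ + 19131/2 = 38265/4 ≈ 9566.3)
f = 46475/12 (f = ((-8 + 1/(2*((-2*(6 + 6))))) - 80)*(-44) = ((-8 + 1/(2*((-2*12)))) - 80)*(-44) = ((-8 + (½)/(-24)) - 80)*(-44) = ((-8 + (½)*(-1/24)) - 80)*(-44) = ((-8 - 1/48) - 80)*(-44) = (-385/48 - 80)*(-44) = -4225/48*(-44) = 46475/12 ≈ 3872.9)
N - f = 38265/4 - 1*46475/12 = 38265/4 - 46475/12 = 17080/3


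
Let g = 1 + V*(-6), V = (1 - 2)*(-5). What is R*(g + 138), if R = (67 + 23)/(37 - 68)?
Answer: -9810/31 ≈ -316.45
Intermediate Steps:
V = 5 (V = -1*(-5) = 5)
R = -90/31 (R = 90/(-31) = 90*(-1/31) = -90/31 ≈ -2.9032)
g = -29 (g = 1 + 5*(-6) = 1 - 30 = -29)
R*(g + 138) = -90*(-29 + 138)/31 = -90/31*109 = -9810/31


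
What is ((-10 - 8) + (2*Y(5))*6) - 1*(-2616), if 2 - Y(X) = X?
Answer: 2562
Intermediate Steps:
Y(X) = 2 - X
((-10 - 8) + (2*Y(5))*6) - 1*(-2616) = ((-10 - 8) + (2*(2 - 1*5))*6) - 1*(-2616) = (-18 + (2*(2 - 5))*6) + 2616 = (-18 + (2*(-3))*6) + 2616 = (-18 - 6*6) + 2616 = (-18 - 36) + 2616 = -54 + 2616 = 2562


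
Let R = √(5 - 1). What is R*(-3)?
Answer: -6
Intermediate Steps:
R = 2 (R = √4 = 2)
R*(-3) = 2*(-3) = -6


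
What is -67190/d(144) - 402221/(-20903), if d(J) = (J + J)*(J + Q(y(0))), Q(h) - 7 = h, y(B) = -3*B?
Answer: 8043657139/454514832 ≈ 17.697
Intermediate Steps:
Q(h) = 7 + h
d(J) = 2*J*(7 + J) (d(J) = (J + J)*(J + (7 - 3*0)) = (2*J)*(J + (7 + 0)) = (2*J)*(J + 7) = (2*J)*(7 + J) = 2*J*(7 + J))
-67190/d(144) - 402221/(-20903) = -67190*1/(288*(7 + 144)) - 402221/(-20903) = -67190/(2*144*151) - 402221*(-1/20903) = -67190/43488 + 402221/20903 = -67190*1/43488 + 402221/20903 = -33595/21744 + 402221/20903 = 8043657139/454514832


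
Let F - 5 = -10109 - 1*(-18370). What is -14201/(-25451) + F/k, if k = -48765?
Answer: 482133799/1241118015 ≈ 0.38847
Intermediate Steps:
F = 8266 (F = 5 + (-10109 - 1*(-18370)) = 5 + (-10109 + 18370) = 5 + 8261 = 8266)
-14201/(-25451) + F/k = -14201/(-25451) + 8266/(-48765) = -14201*(-1/25451) + 8266*(-1/48765) = 14201/25451 - 8266/48765 = 482133799/1241118015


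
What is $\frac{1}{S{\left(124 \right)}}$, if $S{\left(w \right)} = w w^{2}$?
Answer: $\frac{1}{1906624} \approx 5.2449 \cdot 10^{-7}$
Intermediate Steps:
$S{\left(w \right)} = w^{3}$
$\frac{1}{S{\left(124 \right)}} = \frac{1}{124^{3}} = \frac{1}{1906624}$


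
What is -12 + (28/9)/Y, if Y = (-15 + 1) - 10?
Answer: -655/54 ≈ -12.130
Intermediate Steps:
Y = -24 (Y = -14 - 10 = -24)
-12 + (28/9)/Y = -12 + (28/9)/(-24) = -12 - 7/(6*9) = -12 - 1/24*28/9 = -12 - 7/54 = -655/54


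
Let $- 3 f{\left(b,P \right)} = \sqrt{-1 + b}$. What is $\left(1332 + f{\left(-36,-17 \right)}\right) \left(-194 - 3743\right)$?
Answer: $-5244084 + \frac{3937 i \sqrt{37}}{3} \approx -5.2441 \cdot 10^{6} + 7982.6 i$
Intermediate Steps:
$f{\left(b,P \right)} = - \frac{\sqrt{-1 + b}}{3}$
$\left(1332 + f{\left(-36,-17 \right)}\right) \left(-194 - 3743\right) = \left(1332 - \frac{\sqrt{-1 - 36}}{3}\right) \left(-194 - 3743\right) = \left(1332 - \frac{\sqrt{-37}}{3}\right) \left(-3937\right) = \left(1332 - \frac{i \sqrt{37}}{3}\right) \left(-3937\right) = -5244084 + \frac{3937 i \sqrt{37}}{3}$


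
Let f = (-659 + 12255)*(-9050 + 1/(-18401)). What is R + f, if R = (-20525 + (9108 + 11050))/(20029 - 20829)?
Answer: -1544856693563633/14720800 ≈ -1.0494e+8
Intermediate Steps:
R = 367/800 (R = (-20525 + 20158)/(-800) = -367*(-1/800) = 367/800 ≈ 0.45875)
f = -1931070875396/18401 (f = 11596*(-9050 - 1/18401) = 11596*(-166529051/18401) = -1931070875396/18401 ≈ -1.0494e+8)
R + f = 367/800 - 1931070875396/18401 = -1544856693563633/14720800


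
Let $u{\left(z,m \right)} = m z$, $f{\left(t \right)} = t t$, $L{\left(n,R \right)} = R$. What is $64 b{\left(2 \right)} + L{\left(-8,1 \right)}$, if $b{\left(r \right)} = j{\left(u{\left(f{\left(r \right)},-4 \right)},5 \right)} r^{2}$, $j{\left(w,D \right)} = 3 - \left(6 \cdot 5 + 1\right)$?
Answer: $-7167$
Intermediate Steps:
$f{\left(t \right)} = t^{2}$
$j{\left(w,D \right)} = -28$ ($j{\left(w,D \right)} = 3 - \left(30 + 1\right) = 3 - 31 = -28$)
$b{\left(r \right)} = - 28 r^{2}$
$64 b{\left(2 \right)} + L{\left(-8,1 \right)} = 64 \left(- 28 \cdot 2^{2}\right) + 1 = 64 \left(\left(-28\right) 4\right) + 1 = 64 \left(-112\right) + 1 = -7168 + 1 = -7167$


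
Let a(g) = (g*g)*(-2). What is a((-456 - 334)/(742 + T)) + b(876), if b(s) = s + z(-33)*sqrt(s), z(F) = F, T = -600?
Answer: 4103866/5041 - 66*sqrt(219) ≈ -162.61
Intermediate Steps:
a(g) = -2*g**2 (a(g) = g**2*(-2) = -2*g**2)
b(s) = s - 33*sqrt(s)
a((-456 - 334)/(742 + T)) + b(876) = -2*(-456 - 334)**2/(742 - 600)**2 + (876 - 66*sqrt(219)) = -2*(-790/142)**2 + (876 - 66*sqrt(219)) = -2*(-790*1/142)**2 + (876 - 66*sqrt(219)) = -2*(-395/71)**2 + (876 - 66*sqrt(219)) = -2*156025/5041 + (876 - 66*sqrt(219)) = -312050/5041 + (876 - 66*sqrt(219)) = 4103866/5041 - 66*sqrt(219)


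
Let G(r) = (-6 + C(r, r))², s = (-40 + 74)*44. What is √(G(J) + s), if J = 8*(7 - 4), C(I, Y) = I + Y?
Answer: 2*√815 ≈ 57.096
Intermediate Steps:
J = 24 (J = 8*3 = 24)
s = 1496 (s = 34*44 = 1496)
G(r) = (-6 + 2*r)² (G(r) = (-6 + (r + r))² = (-6 + 2*r)²)
√(G(J) + s) = √(4*(-3 + 24)² + 1496) = √(4*21² + 1496) = √(4*441 + 1496) = √(1764 + 1496) = √3260 = 2*√815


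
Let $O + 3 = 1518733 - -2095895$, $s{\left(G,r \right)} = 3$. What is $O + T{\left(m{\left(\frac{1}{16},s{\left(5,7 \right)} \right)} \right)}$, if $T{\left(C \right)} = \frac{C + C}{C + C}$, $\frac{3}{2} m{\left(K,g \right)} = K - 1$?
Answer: $3614626$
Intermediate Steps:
$m{\left(K,g \right)} = - \frac{2}{3} + \frac{2 K}{3}$ ($m{\left(K,g \right)} = \frac{2 \left(K - 1\right)}{3} = \frac{2 \left(-1 + K\right)}{3} = - \frac{2}{3} + \frac{2 K}{3}$)
$T{\left(C \right)} = 1$ ($T{\left(C \right)} = \frac{2 C}{2 C} = 2 C \frac{1}{2 C} = 1$)
$O = 3614625$ ($O = -3 + \left(1518733 - -2095895\right) = -3 + \left(1518733 + 2095895\right) = -3 + 3614628 = 3614625$)
$O + T{\left(m{\left(\frac{1}{16},s{\left(5,7 \right)} \right)} \right)} = 3614625 + 1 = 3614626$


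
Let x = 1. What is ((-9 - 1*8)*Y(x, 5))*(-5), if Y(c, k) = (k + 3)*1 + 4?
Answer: 1020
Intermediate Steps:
Y(c, k) = 7 + k (Y(c, k) = (3 + k)*1 + 4 = (3 + k) + 4 = 7 + k)
((-9 - 1*8)*Y(x, 5))*(-5) = ((-9 - 1*8)*(7 + 5))*(-5) = ((-9 - 8)*12)*(-5) = -17*12*(-5) = -204*(-5) = 1020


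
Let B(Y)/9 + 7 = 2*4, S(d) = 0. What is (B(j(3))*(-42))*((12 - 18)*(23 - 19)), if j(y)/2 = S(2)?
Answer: 9072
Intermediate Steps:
j(y) = 0 (j(y) = 2*0 = 0)
B(Y) = 9 (B(Y) = -63 + 9*(2*4) = -63 + 9*8 = -63 + 72 = 9)
(B(j(3))*(-42))*((12 - 18)*(23 - 19)) = (9*(-42))*((12 - 18)*(23 - 19)) = -(-2268)*4 = -378*(-24) = 9072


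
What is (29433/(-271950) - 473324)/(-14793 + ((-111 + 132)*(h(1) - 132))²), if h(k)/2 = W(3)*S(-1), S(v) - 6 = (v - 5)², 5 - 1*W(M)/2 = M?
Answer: -42906830411/1662327280950 ≈ -0.025811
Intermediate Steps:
W(M) = 10 - 2*M
S(v) = 6 + (-5 + v)² (S(v) = 6 + (v - 5)² = 6 + (-5 + v)²)
h(k) = 336 (h(k) = 2*((10 - 2*3)*(6 + (-5 - 1)²)) = 2*((10 - 6)*(6 + (-6)²)) = 2*(4*(6 + 36)) = 2*(4*42) = 2*168 = 336)
(29433/(-271950) - 473324)/(-14793 + ((-111 + 132)*(h(1) - 132))²) = (29433/(-271950) - 473324)/(-14793 + ((-111 + 132)*(336 - 132))²) = (29433*(-1/271950) - 473324)/(-14793 + (21*204)²) = (-9811/90650 - 473324)/(-14793 + 4284²) = -42906830411/(90650*(-14793 + 18352656)) = -42906830411/90650/18337863 = -42906830411/90650*1/18337863 = -42906830411/1662327280950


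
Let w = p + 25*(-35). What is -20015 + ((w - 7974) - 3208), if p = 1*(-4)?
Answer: -32076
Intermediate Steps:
p = -4
w = -879 (w = -4 + 25*(-35) = -4 - 875 = -879)
-20015 + ((w - 7974) - 3208) = -20015 + ((-879 - 7974) - 3208) = -20015 + (-8853 - 3208) = -20015 - 12061 = -32076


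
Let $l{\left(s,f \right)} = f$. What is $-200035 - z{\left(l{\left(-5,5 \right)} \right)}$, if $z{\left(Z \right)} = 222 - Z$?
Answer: $-200252$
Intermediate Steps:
$-200035 - z{\left(l{\left(-5,5 \right)} \right)} = -200035 - \left(222 - 5\right) = -200035 - 217 = -200252$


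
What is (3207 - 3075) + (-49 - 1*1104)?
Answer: -1021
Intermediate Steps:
(3207 - 3075) + (-49 - 1*1104) = 132 + (-49 - 1104) = 132 - 1153 = -1021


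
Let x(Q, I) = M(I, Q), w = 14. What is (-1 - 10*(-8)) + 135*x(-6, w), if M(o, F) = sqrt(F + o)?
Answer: 79 + 270*sqrt(2) ≈ 460.84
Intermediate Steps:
x(Q, I) = sqrt(I + Q) (x(Q, I) = sqrt(Q + I) = sqrt(I + Q))
(-1 - 10*(-8)) + 135*x(-6, w) = (-1 - 10*(-8)) + 135*sqrt(14 - 6) = (-1 + 80) + 135*sqrt(8) = 79 + 135*(2*sqrt(2)) = 79 + 270*sqrt(2)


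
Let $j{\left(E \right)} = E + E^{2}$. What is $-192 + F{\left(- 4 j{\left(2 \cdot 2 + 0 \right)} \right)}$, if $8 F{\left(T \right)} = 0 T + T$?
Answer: $-202$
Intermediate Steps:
$F{\left(T \right)} = \frac{T}{8}$ ($F{\left(T \right)} = \frac{0 T + T}{8} = \frac{0 + T}{8} = \frac{T}{8}$)
$-192 + F{\left(- 4 j{\left(2 \cdot 2 + 0 \right)} \right)} = -192 + \frac{\left(-4\right) \left(2 \cdot 2 + 0\right) \left(1 + \left(2 \cdot 2 + 0\right)\right)}{8} = -192 + \frac{\left(-4\right) \left(4 + 0\right) \left(1 + \left(4 + 0\right)\right)}{8} = -192 + \frac{\left(-4\right) 4 \left(1 + 4\right)}{8} = -192 + \frac{\left(-4\right) 4 \cdot 5}{8} = -192 + \frac{\left(-4\right) 20}{8} = -192 + \frac{1}{8} \left(-80\right) = -192 - 10 = -202$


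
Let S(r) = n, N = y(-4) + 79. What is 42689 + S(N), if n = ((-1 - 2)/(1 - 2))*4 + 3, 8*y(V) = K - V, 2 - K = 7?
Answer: 42704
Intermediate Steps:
K = -5 (K = 2 - 1*7 = 2 - 7 = -5)
y(V) = -5/8 - V/8 (y(V) = (-5 - V)/8 = -5/8 - V/8)
n = 15 (n = -3/(-1)*4 + 3 = -3*(-1)*4 + 3 = 3*4 + 3 = 12 + 3 = 15)
N = 631/8 (N = (-5/8 - 1/8*(-4)) + 79 = (-5/8 + 1/2) + 79 = -1/8 + 79 = 631/8 ≈ 78.875)
S(r) = 15
42689 + S(N) = 42689 + 15 = 42704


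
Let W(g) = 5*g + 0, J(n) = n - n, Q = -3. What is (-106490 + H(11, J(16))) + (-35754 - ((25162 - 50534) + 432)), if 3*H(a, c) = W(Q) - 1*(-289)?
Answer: -351638/3 ≈ -1.1721e+5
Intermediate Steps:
J(n) = 0
W(g) = 5*g
H(a, c) = 274/3 (H(a, c) = (5*(-3) - 1*(-289))/3 = (-15 + 289)/3 = (⅓)*274 = 274/3)
(-106490 + H(11, J(16))) + (-35754 - ((25162 - 50534) + 432)) = (-106490 + 274/3) + (-35754 - ((25162 - 50534) + 432)) = -319196/3 + (-35754 - (-25372 + 432)) = -319196/3 + (-35754 - 1*(-24940)) = -319196/3 + (-35754 + 24940) = -319196/3 - 10814 = -351638/3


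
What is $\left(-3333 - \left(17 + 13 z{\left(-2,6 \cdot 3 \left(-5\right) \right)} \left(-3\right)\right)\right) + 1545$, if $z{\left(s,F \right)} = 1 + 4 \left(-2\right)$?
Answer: $-2078$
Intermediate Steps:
$z{\left(s,F \right)} = -7$ ($z{\left(s,F \right)} = 1 - 8 = -7$)
$\left(-3333 - \left(17 + 13 z{\left(-2,6 \cdot 3 \left(-5\right) \right)} \left(-3\right)\right)\right) + 1545 = \left(-3333 - \left(17 + 13 \left(\left(-7\right) \left(-3\right)\right)\right)\right) + 1545 = \left(-3333 - 290\right) + 1545 = -3623 + 1545 = -2078$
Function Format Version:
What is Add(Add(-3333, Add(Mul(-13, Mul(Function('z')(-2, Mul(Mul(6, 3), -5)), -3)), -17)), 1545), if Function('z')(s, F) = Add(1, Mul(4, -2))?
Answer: -2078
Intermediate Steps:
Function('z')(s, F) = -7 (Function('z')(s, F) = Add(1, -8) = -7)
Add(Add(-3333, Add(Mul(-13, Mul(Function('z')(-2, Mul(Mul(6, 3), -5)), -3)), -17)), 1545) = Add(Add(-3333, Add(Mul(-13, Mul(-7, -3)), -17)), 1545) = Add(Add(-3333, Add(Mul(-13, 21), -17)), 1545) = Add(Add(-3333, Add(-273, -17)), 1545) = Add(Add(-3333, -290), 1545) = Add(-3623, 1545) = -2078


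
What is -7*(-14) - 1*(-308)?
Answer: 406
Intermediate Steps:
-7*(-14) - 1*(-308) = 98 + 308 = 406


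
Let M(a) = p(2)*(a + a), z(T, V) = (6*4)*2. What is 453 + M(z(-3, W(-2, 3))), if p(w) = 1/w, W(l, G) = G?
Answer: 501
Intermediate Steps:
z(T, V) = 48 (z(T, V) = 24*2 = 48)
M(a) = a (M(a) = (a + a)/2 = (2*a)/2 = a)
453 + M(z(-3, W(-2, 3))) = 453 + 48 = 501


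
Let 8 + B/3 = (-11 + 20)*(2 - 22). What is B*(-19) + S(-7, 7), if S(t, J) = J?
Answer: 10723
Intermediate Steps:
B = -564 (B = -24 + 3*((-11 + 20)*(2 - 22)) = -24 + 3*(9*(-20)) = -24 + 3*(-180) = -24 - 540 = -564)
B*(-19) + S(-7, 7) = -564*(-19) + 7 = 10716 + 7 = 10723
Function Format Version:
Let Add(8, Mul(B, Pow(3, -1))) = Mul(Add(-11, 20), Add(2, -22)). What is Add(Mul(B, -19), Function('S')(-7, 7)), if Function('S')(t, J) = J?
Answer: 10723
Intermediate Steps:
B = -564 (B = Add(-24, Mul(3, Mul(Add(-11, 20), Add(2, -22)))) = Add(-24, Mul(3, Mul(9, -20))) = Add(-24, Mul(3, -180)) = Add(-24, -540) = -564)
Add(Mul(B, -19), Function('S')(-7, 7)) = Add(Mul(-564, -19), 7) = Add(10716, 7) = 10723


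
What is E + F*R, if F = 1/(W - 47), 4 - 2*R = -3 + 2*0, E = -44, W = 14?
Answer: -2911/66 ≈ -44.106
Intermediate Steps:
R = 7/2 (R = 2 - (-3 + 2*0)/2 = 2 - (-3 + 0)/2 = 2 - ½*(-3) = 2 + 3/2 = 7/2 ≈ 3.5000)
F = -1/33 (F = 1/(14 - 47) = 1/(-33) = -1/33 ≈ -0.030303)
E + F*R = -44 - 1/33*7/2 = -44 - 7/66 = -2911/66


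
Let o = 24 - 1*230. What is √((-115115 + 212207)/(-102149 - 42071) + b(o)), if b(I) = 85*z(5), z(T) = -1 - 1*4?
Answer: 8*I*√8646241385/36055 ≈ 20.632*I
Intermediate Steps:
z(T) = -5 (z(T) = -1 - 4 = -5)
o = -206 (o = 24 - 230 = -206)
b(I) = -425 (b(I) = 85*(-5) = -425)
√((-115115 + 212207)/(-102149 - 42071) + b(o)) = √((-115115 + 212207)/(-102149 - 42071) - 425) = √(97092/(-144220) - 425) = √(97092*(-1/144220) - 425) = √(-24273/36055 - 425) = √(-15347648/36055) = 8*I*√8646241385/36055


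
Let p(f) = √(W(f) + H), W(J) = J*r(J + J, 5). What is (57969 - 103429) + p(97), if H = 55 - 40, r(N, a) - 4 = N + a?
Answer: -45460 + √19706 ≈ -45320.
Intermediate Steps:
r(N, a) = 4 + N + a (r(N, a) = 4 + (N + a) = 4 + N + a)
W(J) = J*(9 + 2*J) (W(J) = J*(4 + (J + J) + 5) = J*(4 + 2*J + 5) = J*(9 + 2*J))
H = 15
p(f) = √(15 + f*(9 + 2*f)) (p(f) = √(f*(9 + 2*f) + 15) = √(15 + f*(9 + 2*f)))
(57969 - 103429) + p(97) = (57969 - 103429) + √(15 + 97*(9 + 2*97)) = -45460 + √(15 + 97*(9 + 194)) = -45460 + √(15 + 97*203) = -45460 + √(15 + 19691) = -45460 + √19706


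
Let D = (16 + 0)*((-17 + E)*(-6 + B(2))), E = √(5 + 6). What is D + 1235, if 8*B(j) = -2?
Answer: 2935 - 100*√11 ≈ 2603.3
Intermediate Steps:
E = √11 ≈ 3.3166
B(j) = -¼ (B(j) = (⅛)*(-2) = -¼)
D = 1700 - 100*√11 (D = (16 + 0)*((-17 + √11)*(-6 - ¼)) = 16*((-17 + √11)*(-25/4)) = 16*(425/4 - 25*√11/4) = 1700 - 100*√11 ≈ 1368.3)
D + 1235 = (1700 - 100*√11) + 1235 = 2935 - 100*√11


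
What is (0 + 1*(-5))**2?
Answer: 25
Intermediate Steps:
(0 + 1*(-5))**2 = (0 - 5)**2 = (-5)**2 = 25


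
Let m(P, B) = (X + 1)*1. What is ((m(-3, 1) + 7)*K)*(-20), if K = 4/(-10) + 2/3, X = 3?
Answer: -176/3 ≈ -58.667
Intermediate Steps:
K = 4/15 (K = 4*(-⅒) + 2*(⅓) = -⅖ + ⅔ = 4/15 ≈ 0.26667)
m(P, B) = 4 (m(P, B) = (3 + 1)*1 = 4*1 = 4)
((m(-3, 1) + 7)*K)*(-20) = ((4 + 7)*(4/15))*(-20) = (11*(4/15))*(-20) = (44/15)*(-20) = -176/3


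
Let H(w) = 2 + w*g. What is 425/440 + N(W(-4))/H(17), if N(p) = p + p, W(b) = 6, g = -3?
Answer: 3109/4312 ≈ 0.72101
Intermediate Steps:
N(p) = 2*p
H(w) = 2 - 3*w (H(w) = 2 + w*(-3) = 2 - 3*w)
425/440 + N(W(-4))/H(17) = 425/440 + (2*6)/(2 - 3*17) = 425*(1/440) + 12/(2 - 51) = 85/88 + 12/(-49) = 85/88 + 12*(-1/49) = 85/88 - 12/49 = 3109/4312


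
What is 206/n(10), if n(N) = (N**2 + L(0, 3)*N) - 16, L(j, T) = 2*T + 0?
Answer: 103/72 ≈ 1.4306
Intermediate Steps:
L(j, T) = 2*T
n(N) = -16 + N**2 + 6*N (n(N) = (N**2 + (2*3)*N) - 16 = (N**2 + 6*N) - 16 = -16 + N**2 + 6*N)
206/n(10) = 206/(-16 + 10**2 + 6*10) = 206/(-16 + 100 + 60) = 206/144 = 206*(1/144) = 103/72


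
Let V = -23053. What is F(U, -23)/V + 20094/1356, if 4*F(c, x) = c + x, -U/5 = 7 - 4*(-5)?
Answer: 38606712/2604989 ≈ 14.820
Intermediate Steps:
U = -135 (U = -5*(7 - 4*(-5)) = -5*(7 + 20) = -5*27 = -135)
F(c, x) = c/4 + x/4 (F(c, x) = (c + x)/4 = c/4 + x/4)
F(U, -23)/V + 20094/1356 = ((¼)*(-135) + (¼)*(-23))/(-23053) + 20094/1356 = (-135/4 - 23/4)*(-1/23053) + 20094*(1/1356) = -79/2*(-1/23053) + 3349/226 = 79/46106 + 3349/226 = 38606712/2604989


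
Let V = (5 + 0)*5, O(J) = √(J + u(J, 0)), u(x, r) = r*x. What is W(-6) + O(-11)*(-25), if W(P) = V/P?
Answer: -25/6 - 25*I*√11 ≈ -4.1667 - 82.916*I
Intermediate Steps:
O(J) = √J (O(J) = √(J + 0*J) = √(J + 0) = √J)
V = 25 (V = 5*5 = 25)
W(P) = 25/P
W(-6) + O(-11)*(-25) = 25/(-6) + √(-11)*(-25) = 25*(-⅙) + (I*√11)*(-25) = -25/6 - 25*I*√11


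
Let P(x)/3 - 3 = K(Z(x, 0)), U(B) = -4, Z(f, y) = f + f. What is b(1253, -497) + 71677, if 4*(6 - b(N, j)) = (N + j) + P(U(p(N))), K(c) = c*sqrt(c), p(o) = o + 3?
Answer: 285967/4 + 12*I*sqrt(2) ≈ 71492.0 + 16.971*I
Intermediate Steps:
p(o) = 3 + o
Z(f, y) = 2*f
K(c) = c**(3/2)
P(x) = 9 + 6*sqrt(2)*x**(3/2) (P(x) = 9 + 3*(2*x)**(3/2) = 9 + 3*(2*sqrt(2)*x**(3/2)) = 9 + 6*sqrt(2)*x**(3/2))
b(N, j) = 15/4 - N/4 - j/4 + 12*I*sqrt(2) (b(N, j) = 6 - ((N + j) + (9 + 6*sqrt(2)*(-4)**(3/2)))/4 = 6 - ((N + j) + (9 + 6*sqrt(2)*(-8*I)))/4 = 6 - ((N + j) + (9 - 48*I*sqrt(2)))/4 = 6 - (9 + N + j - 48*I*sqrt(2))/4 = 6 + (-9/4 - N/4 - j/4 + 12*I*sqrt(2)) = 15/4 - N/4 - j/4 + 12*I*sqrt(2))
b(1253, -497) + 71677 = (15/4 - 1/4*1253 - 1/4*(-497) + 12*I*sqrt(2)) + 71677 = (15/4 - 1253/4 + 497/4 + 12*I*sqrt(2)) + 71677 = (-741/4 + 12*I*sqrt(2)) + 71677 = 285967/4 + 12*I*sqrt(2)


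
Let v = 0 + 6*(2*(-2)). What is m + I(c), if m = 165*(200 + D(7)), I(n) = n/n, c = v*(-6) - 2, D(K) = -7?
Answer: 31846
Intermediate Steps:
v = -24 (v = 0 + 6*(-4) = 0 - 24 = -24)
c = 142 (c = -24*(-6) - 2 = 144 - 2 = 142)
I(n) = 1
m = 31845 (m = 165*(200 - 7) = 165*193 = 31845)
m + I(c) = 31845 + 1 = 31846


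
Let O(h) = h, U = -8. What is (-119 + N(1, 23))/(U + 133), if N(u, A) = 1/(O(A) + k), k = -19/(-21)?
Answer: -59717/62750 ≈ -0.95166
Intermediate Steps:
k = 19/21 (k = -19*(-1/21) = 19/21 ≈ 0.90476)
N(u, A) = 1/(19/21 + A) (N(u, A) = 1/(A + 19/21) = 1/(19/21 + A))
(-119 + N(1, 23))/(U + 133) = (-119 + 21/(19 + 21*23))/(-8 + 133) = (-119 + 21/(19 + 483))/125 = (-119 + 21/502)*(1/125) = -59717/502*1/125 = -59717/62750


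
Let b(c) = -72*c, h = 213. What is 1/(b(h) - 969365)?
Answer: -1/984701 ≈ -1.0155e-6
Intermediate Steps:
1/(b(h) - 969365) = 1/(-72*213 - 969365) = 1/(-15336 - 969365) = 1/(-984701) = -1/984701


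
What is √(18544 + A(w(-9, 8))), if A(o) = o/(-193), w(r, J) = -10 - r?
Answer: √690745649/193 ≈ 136.18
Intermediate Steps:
A(o) = -o/193 (A(o) = o*(-1/193) = -o/193)
√(18544 + A(w(-9, 8))) = √(18544 - (-10 - 1*(-9))/193) = √(18544 - (-10 + 9)/193) = √(18544 - 1/193*(-1)) = √(18544 + 1/193) = √(3578993/193) = √690745649/193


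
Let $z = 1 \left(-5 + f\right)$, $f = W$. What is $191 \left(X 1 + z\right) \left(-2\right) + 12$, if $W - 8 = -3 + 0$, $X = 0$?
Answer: $12$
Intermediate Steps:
$W = 5$ ($W = 8 + \left(-3 + 0\right) = 8 - 3 = 5$)
$f = 5$
$z = 0$ ($z = 1 \left(-5 + 5\right) = 1 \cdot 0 = 0$)
$191 \left(X 1 + z\right) \left(-2\right) + 12 = 191 \left(0 \cdot 1 + 0\right) \left(-2\right) + 12 = 191 \left(0 + 0\right) \left(-2\right) + 12 = 191 \cdot 0 \left(-2\right) + 12 = 191 \cdot 0 + 12 = 0 + 12 = 12$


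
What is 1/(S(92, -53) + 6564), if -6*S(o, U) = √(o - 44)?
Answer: 4923/32314571 + √3/64629142 ≈ 0.00015237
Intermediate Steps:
S(o, U) = -√(-44 + o)/6 (S(o, U) = -√(o - 44)/6 = -√(-44 + o)/6)
1/(S(92, -53) + 6564) = 1/(-√(-44 + 92)/6 + 6564) = 1/(-2*√3/3 + 6564) = 1/(6564 - 2*√3/3)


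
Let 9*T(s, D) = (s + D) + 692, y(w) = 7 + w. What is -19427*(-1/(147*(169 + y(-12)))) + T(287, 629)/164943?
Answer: 78259877/96986484 ≈ 0.80692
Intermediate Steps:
T(s, D) = 692/9 + D/9 + s/9 (T(s, D) = ((s + D) + 692)/9 = ((D + s) + 692)/9 = (692 + D + s)/9 = 692/9 + D/9 + s/9)
-19427*(-1/(147*(169 + y(-12)))) + T(287, 629)/164943 = -19427*(-1/(147*(169 + (7 - 12)))) + (692/9 + (1/9)*629 + (1/9)*287)/164943 = -19427*(-1/(147*(169 - 5))) + (692/9 + 629/9 + 287/9)*(1/164943) = -19427/((-147*164)) + (536/3)*(1/164943) = -19427/(-24108) + 536/494829 = -19427*(-1/24108) + 536/494829 = 19427/24108 + 536/494829 = 78259877/96986484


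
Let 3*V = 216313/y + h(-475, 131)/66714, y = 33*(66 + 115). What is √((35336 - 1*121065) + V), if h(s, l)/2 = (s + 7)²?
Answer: I*√378069810892525338202/66413787 ≈ 292.77*I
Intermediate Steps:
h(s, l) = 2*(7 + s)² (h(s, l) = 2*(s + 7)² = 2*(7 + s)²)
y = 5973 (y = 33*181 = 5973)
V = 2841261031/199241361 (V = (216313/5973 + (2*(7 - 475)²)/66714)/3 = (216313*(1/5973) + (2*(-468)²)*(1/66714))/3 = (216313/5973 + (2*219024)*(1/66714))/3 = (216313/5973 + 438048*(1/66714))/3 = (216313/5973 + 73008/11119)/3 = (⅓)*(2841261031/66413787) = 2841261031/199241361 ≈ 14.260)
√((35336 - 1*121065) + V) = √((35336 - 1*121065) + 2841261031/199241361) = √((35336 - 121065) + 2841261031/199241361) = √(-85729 + 2841261031/199241361) = √(-17077921376138/199241361) = I*√378069810892525338202/66413787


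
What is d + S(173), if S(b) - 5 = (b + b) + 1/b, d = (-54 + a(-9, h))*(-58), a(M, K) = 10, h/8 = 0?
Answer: 502220/173 ≈ 2903.0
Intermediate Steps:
h = 0 (h = 8*0 = 0)
d = 2552 (d = (-54 + 10)*(-58) = -44*(-58) = 2552)
S(b) = 5 + 1/b + 2*b (S(b) = 5 + ((b + b) + 1/b) = 5 + (2*b + 1/b) = 5 + (1/b + 2*b) = 5 + 1/b + 2*b)
d + S(173) = 2552 + (5 + 1/173 + 2*173) = 2552 + (5 + 1/173 + 346) = 2552 + 60724/173 = 502220/173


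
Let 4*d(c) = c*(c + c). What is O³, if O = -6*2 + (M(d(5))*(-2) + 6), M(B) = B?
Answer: -29791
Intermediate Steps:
d(c) = c²/2 (d(c) = (c*(c + c))/4 = (c*(2*c))/4 = (2*c²)/4 = c²/2)
O = -31 (O = -6*2 + (((½)*5²)*(-2) + 6) = -12 + (((½)*25)*(-2) + 6) = -12 + ((25/2)*(-2) + 6) = -12 + (-25 + 6) = -12 - 19 = -31)
O³ = (-31)³ = -29791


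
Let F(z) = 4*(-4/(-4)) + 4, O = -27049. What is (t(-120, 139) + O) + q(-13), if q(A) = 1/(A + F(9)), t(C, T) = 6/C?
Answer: -108197/4 ≈ -27049.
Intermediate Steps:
F(z) = 8 (F(z) = 4*(-4*(-1/4)) + 4 = 4*1 + 4 = 4 + 4 = 8)
q(A) = 1/(8 + A) (q(A) = 1/(A + 8) = 1/(8 + A))
(t(-120, 139) + O) + q(-13) = (6/(-120) - 27049) + 1/(8 - 13) = (6*(-1/120) - 27049) + 1/(-5) = (-1/20 - 27049) - 1/5 = -540981/20 - 1/5 = -108197/4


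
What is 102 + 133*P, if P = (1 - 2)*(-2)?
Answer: 368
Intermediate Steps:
P = 2 (P = -1*(-2) = 2)
102 + 133*P = 102 + 133*2 = 102 + 266 = 368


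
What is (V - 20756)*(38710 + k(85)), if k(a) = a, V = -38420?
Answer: -2295732920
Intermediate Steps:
(V - 20756)*(38710 + k(85)) = (-38420 - 20756)*(38710 + 85) = -59176*38795 = -2295732920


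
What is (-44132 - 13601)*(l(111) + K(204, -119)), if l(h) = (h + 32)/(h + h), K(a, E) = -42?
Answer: 530046673/222 ≈ 2.3876e+6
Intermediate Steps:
l(h) = (32 + h)/(2*h) (l(h) = (32 + h)/((2*h)) = (32 + h)*(1/(2*h)) = (32 + h)/(2*h))
(-44132 - 13601)*(l(111) + K(204, -119)) = (-44132 - 13601)*((½)*(32 + 111)/111 - 42) = -57733*((½)*(1/111)*143 - 42) = -57733*(143/222 - 42) = -57733*(-9181/222) = 530046673/222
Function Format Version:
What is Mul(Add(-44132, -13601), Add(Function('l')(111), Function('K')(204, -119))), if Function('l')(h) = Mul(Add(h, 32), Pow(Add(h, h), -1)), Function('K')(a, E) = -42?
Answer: Rational(530046673, 222) ≈ 2.3876e+6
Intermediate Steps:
Function('l')(h) = Mul(Rational(1, 2), Pow(h, -1), Add(32, h)) (Function('l')(h) = Mul(Add(32, h), Pow(Mul(2, h), -1)) = Mul(Add(32, h), Mul(Rational(1, 2), Pow(h, -1))) = Mul(Rational(1, 2), Pow(h, -1), Add(32, h)))
Mul(Add(-44132, -13601), Add(Function('l')(111), Function('K')(204, -119))) = Mul(Add(-44132, -13601), Add(Mul(Rational(1, 2), Pow(111, -1), Add(32, 111)), -42)) = Mul(-57733, Add(Mul(Rational(1, 2), Rational(1, 111), 143), -42)) = Mul(-57733, Add(Rational(143, 222), -42)) = Mul(-57733, Rational(-9181, 222)) = Rational(530046673, 222)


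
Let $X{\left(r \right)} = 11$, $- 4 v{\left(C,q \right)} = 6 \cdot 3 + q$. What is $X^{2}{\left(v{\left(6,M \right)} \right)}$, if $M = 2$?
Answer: $121$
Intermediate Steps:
$v{\left(C,q \right)} = - \frac{9}{2} - \frac{q}{4}$ ($v{\left(C,q \right)} = - \frac{6 \cdot 3 + q}{4} = - \frac{18 + q}{4} = - \frac{9}{2} - \frac{q}{4}$)
$X^{2}{\left(v{\left(6,M \right)} \right)} = 11^{2} = 121$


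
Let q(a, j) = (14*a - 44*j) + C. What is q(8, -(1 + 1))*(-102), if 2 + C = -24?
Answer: -17748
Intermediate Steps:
C = -26 (C = -2 - 24 = -26)
q(a, j) = -26 - 44*j + 14*a (q(a, j) = (14*a - 44*j) - 26 = (-44*j + 14*a) - 26 = -26 - 44*j + 14*a)
q(8, -(1 + 1))*(-102) = (-26 - (-44)*(1 + 1) + 14*8)*(-102) = (-26 - (-44)*2 + 112)*(-102) = (-26 - 44*(-2) + 112)*(-102) = (-26 + 88 + 112)*(-102) = 174*(-102) = -17748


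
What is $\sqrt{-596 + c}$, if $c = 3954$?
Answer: $\sqrt{3358} \approx 57.948$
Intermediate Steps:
$\sqrt{-596 + c} = \sqrt{-596 + 3954} = \sqrt{3358}$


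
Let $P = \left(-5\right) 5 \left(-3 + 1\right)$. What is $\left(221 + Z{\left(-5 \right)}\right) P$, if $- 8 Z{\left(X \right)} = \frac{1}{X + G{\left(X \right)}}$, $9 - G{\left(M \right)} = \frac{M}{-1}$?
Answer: $\frac{44225}{4} \approx 11056.0$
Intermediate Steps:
$G{\left(M \right)} = 9 + M$ ($G{\left(M \right)} = 9 - \frac{M}{-1} = 9 - M \left(-1\right) = 9 - - M = 9 + M$)
$P = 50$ ($P = \left(-25\right) \left(-2\right) = 50$)
$Z{\left(X \right)} = - \frac{1}{8 \left(9 + 2 X\right)}$ ($Z{\left(X \right)} = - \frac{1}{8 \left(X + \left(9 + X\right)\right)} = - \frac{1}{8 \left(9 + 2 X\right)}$)
$\left(221 + Z{\left(-5 \right)}\right) P = \left(221 - \frac{1}{72 + 16 \left(-5\right)}\right) 50 = \left(221 - \frac{1}{72 - 80}\right) 50 = \left(221 - \frac{1}{-8}\right) 50 = \left(221 - - \frac{1}{8}\right) 50 = \left(221 + \frac{1}{8}\right) 50 = \frac{1769}{8} \cdot 50 = \frac{44225}{4}$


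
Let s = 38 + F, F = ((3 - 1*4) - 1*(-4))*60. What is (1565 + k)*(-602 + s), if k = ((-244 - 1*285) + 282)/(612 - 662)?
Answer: -15071424/25 ≈ -6.0286e+5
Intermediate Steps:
F = 180 (F = ((3 - 4) + 4)*60 = (-1 + 4)*60 = 3*60 = 180)
k = 247/50 (k = ((-244 - 285) + 282)/(-50) = (-529 + 282)*(-1/50) = -247*(-1/50) = 247/50 ≈ 4.9400)
s = 218 (s = 38 + 180 = 218)
(1565 + k)*(-602 + s) = (1565 + 247/50)*(-602 + 218) = (78497/50)*(-384) = -15071424/25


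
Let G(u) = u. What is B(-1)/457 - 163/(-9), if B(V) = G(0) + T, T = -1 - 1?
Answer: 74473/4113 ≈ 18.107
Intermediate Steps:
T = -2
B(V) = -2 (B(V) = 0 - 2 = -2)
B(-1)/457 - 163/(-9) = -2/457 - 163/(-9) = -2*1/457 - 163*(-1/9) = -2/457 + 163/9 = 74473/4113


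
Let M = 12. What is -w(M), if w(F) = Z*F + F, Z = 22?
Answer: -276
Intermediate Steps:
w(F) = 23*F (w(F) = 22*F + F = 23*F)
-w(M) = -23*12 = -1*276 = -276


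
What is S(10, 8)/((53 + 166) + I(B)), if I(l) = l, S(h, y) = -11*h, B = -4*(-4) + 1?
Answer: -55/118 ≈ -0.46610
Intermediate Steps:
B = 17 (B = 16 + 1 = 17)
S(10, 8)/((53 + 166) + I(B)) = (-11*10)/((53 + 166) + 17) = -110/(219 + 17) = -110/236 = (1/236)*(-110) = -55/118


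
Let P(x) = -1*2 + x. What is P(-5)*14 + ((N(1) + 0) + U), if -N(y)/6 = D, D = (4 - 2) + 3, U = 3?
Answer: -125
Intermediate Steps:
D = 5 (D = 2 + 3 = 5)
N(y) = -30 (N(y) = -6*5 = -30)
P(x) = -2 + x
P(-5)*14 + ((N(1) + 0) + U) = (-2 - 5)*14 + ((-30 + 0) + 3) = -7*14 + (-30 + 3) = -98 - 27 = -125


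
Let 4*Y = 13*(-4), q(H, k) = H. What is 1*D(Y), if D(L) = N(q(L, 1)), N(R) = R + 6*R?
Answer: -91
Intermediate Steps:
N(R) = 7*R
Y = -13 (Y = (13*(-4))/4 = (¼)*(-52) = -13)
D(L) = 7*L
1*D(Y) = 1*(7*(-13)) = 1*(-91) = -91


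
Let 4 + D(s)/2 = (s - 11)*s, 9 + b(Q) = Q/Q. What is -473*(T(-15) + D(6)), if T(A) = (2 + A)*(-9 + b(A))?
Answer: -72369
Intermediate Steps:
b(Q) = -8 (b(Q) = -9 + Q/Q = -9 + 1 = -8)
T(A) = -34 - 17*A (T(A) = (2 + A)*(-9 - 8) = (2 + A)*(-17) = -34 - 17*A)
D(s) = -8 + 2*s*(-11 + s) (D(s) = -8 + 2*((s - 11)*s) = -8 + 2*((-11 + s)*s) = -8 + 2*(s*(-11 + s)) = -8 + 2*s*(-11 + s))
-473*(T(-15) + D(6)) = -473*((-34 - 17*(-15)) + (-8 - 22*6 + 2*6**2)) = -473*((-34 + 255) + (-8 - 132 + 2*36)) = -473*(221 + (-8 - 132 + 72)) = -473*(221 - 68) = -473*153 = -72369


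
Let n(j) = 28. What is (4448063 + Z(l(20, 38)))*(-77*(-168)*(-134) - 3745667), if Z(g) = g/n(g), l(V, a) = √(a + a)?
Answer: -24371341950733 - 5479091*√19/14 ≈ -2.4371e+13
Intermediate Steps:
l(V, a) = √2*√a (l(V, a) = √(2*a) = √2*√a)
Z(g) = g/28
(4448063 + Z(l(20, 38)))*(-77*(-168)*(-134) - 3745667) = (4448063 + (√2*√38)/28)*(-77*(-168)*(-134) - 3745667) = (4448063 + (2*√19)/28)*(12936*(-134) - 3745667) = (4448063 + √19/14)*(-1733424 - 3745667) = (4448063 + √19/14)*(-5479091) = -24371341950733 - 5479091*√19/14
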